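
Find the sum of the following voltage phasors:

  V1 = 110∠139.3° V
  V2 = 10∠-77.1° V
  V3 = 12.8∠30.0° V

Step 1 — Convert each phasor to rectangular form:
  V1 = 110·(cos(139.3°) + j·sin(139.3°)) = -83.39 + j71.73 V
  V2 = 10·(cos(-77.1°) + j·sin(-77.1°)) = 2.233 - j9.748 V
  V3 = 12.8·(cos(30.0°) + j·sin(30.0°)) = 11.09 + j6.4 V
Step 2 — Sum components: V_total = -70.08 + j68.38 V.
Step 3 — Convert to polar: |V_total| = 97.91 V, ∠V_total = 135.7°.

V_total = 97.91∠135.7° V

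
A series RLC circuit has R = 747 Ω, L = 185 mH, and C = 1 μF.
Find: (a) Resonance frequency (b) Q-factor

Step 1 — Resonance condition Im(Z)=0 gives ω₀ = 1/√(LC).
Step 2 — ω₀ = 1/√(0.185·1e-06) = 2325 rad/s.
Step 3 — f₀ = ω₀/(2π) = 370 Hz.
Step 4 — Series Q: Q = ω₀L/R = 2325·0.185/747 = 0.5758.

(a) f₀ = 370 Hz  (b) Q = 0.5758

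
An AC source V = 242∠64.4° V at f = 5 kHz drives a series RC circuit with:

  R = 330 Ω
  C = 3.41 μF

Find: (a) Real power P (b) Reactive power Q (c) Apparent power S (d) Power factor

Step 1 — Angular frequency: ω = 2π·f = 2π·5000 = 3.142e+04 rad/s.
Step 2 — Component impedances:
  R: Z = R = 330 Ω
  C: Z = 1/(jωC) = -j/(ω·C) = 0 - j9.335 Ω
Step 3 — Series combination: Z_total = R + C = 330 - j9.335 Ω = 330.1∠-1.6° Ω.
Step 4 — Source phasor: V = 242∠64.4° V = 104.6 + j218.2 V.
Step 5 — Current: I = V / Z = 0.2979 + j0.6698 A = 0.733∠66.0° A.
Step 6 — Complex power: S = V·I* = 177.3 - j5.016 VA.
Step 7 — Real power: P = Re(S) = 177.3 W.
Step 8 — Reactive power: Q = Im(S) = -5.016 VAR.
Step 9 — Apparent power: |S| = 177.4 VA.
Step 10 — Power factor: PF = P/|S| = 0.9996 (leading).

(a) P = 177.3 W  (b) Q = -5.016 VAR  (c) S = 177.4 VA  (d) PF = 0.9996 (leading)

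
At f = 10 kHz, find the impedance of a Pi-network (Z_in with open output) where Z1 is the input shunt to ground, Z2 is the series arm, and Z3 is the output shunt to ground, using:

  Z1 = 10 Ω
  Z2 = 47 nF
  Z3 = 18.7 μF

Step 1 — Angular frequency: ω = 2π·f = 2π·1e+04 = 6.283e+04 rad/s.
Step 2 — Component impedances:
  Z1: Z = R = 10 Ω
  Z2: Z = 1/(jωC) = -j/(ω·C) = 0 - j338.6 Ω
  Z3: Z = 1/(jωC) = -j/(ω·C) = 0 - j0.8511 Ω
Step 3 — With open output, the series arm Z2 and the output shunt Z3 appear in series to ground: Z2 + Z3 = 0 - j339.5 Ω.
Step 4 — Parallel with input shunt Z1: Z_in = Z1 || (Z2 + Z3) = 9.991 - j0.2943 Ω = 9.996∠-1.7° Ω.

Z = 9.991 - j0.2943 Ω = 9.996∠-1.7° Ω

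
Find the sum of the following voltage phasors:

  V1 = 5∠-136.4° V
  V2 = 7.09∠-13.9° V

Step 1 — Convert each phasor to rectangular form:
  V1 = 5·(cos(-136.4°) + j·sin(-136.4°)) = -3.621 - j3.448 V
  V2 = 7.09·(cos(-13.9°) + j·sin(-13.9°)) = 6.882 - j1.703 V
Step 2 — Sum components: V_total = 3.262 - j5.151 V.
Step 3 — Convert to polar: |V_total| = 6.097 V, ∠V_total = -57.7°.

V_total = 6.097∠-57.7° V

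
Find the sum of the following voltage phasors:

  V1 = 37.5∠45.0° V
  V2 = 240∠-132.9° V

Step 1 — Convert each phasor to rectangular form:
  V1 = 37.5·(cos(45.0°) + j·sin(45.0°)) = 26.52 + j26.52 V
  V2 = 240·(cos(-132.9°) + j·sin(-132.9°)) = -163.4 - j175.8 V
Step 2 — Sum components: V_total = -136.9 - j149.3 V.
Step 3 — Convert to polar: |V_total| = 202.5 V, ∠V_total = -132.5°.

V_total = 202.5∠-132.5° V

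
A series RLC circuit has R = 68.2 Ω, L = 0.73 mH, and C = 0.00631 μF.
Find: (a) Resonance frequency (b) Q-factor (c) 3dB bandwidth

Step 1 — Resonance: ω₀ = 1/√(LC) = 1/√(0.00073·6.31e-09) = 4.659e+05 rad/s.
Step 2 — f₀ = ω₀/(2π) = 7.416e+04 Hz.
Step 3 — Series Q: Q = ω₀L/R = 4.659e+05·0.00073/68.2 = 4.987.
Step 4 — Bandwidth: Δω = ω₀/Q = 9.342e+04 rad/s; BW = Δω/(2π) = 1.487e+04 Hz.

(a) f₀ = 7.416e+04 Hz  (b) Q = 4.987  (c) BW = 1.487e+04 Hz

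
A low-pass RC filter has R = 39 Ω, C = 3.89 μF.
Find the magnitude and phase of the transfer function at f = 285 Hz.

Step 1 — Angular frequency: ω = 2π·285 = 1791 rad/s.
Step 2 — Transfer function: H(jω) = 1/(1 + jωRC).
Step 3 — Denominator: 1 + jωRC = 1 + j·1791·39·3.89e-06 = 1 + j0.2717.
Step 4 — H = 0.9313 - j0.253.
Step 5 — Magnitude: |H| = 0.965 (-0.3 dB); phase: φ = -15.2°.

|H| = 0.965 (-0.3 dB), φ = -15.2°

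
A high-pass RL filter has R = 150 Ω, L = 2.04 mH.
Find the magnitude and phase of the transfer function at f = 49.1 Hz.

Step 1 — Angular frequency: ω = 2π·49.1 = 308.5 rad/s.
Step 2 — Transfer function: H(jω) = jωL/(R + jωL).
Step 3 — Numerator jωL = j·0.6293; denominator R + jωL = 150 + j0.6293.
Step 4 — H = 1.76e-05 + j0.004196.
Step 5 — Magnitude: |H| = 0.004196 (-47.5 dB); phase: φ = 89.8°.

|H| = 0.004196 (-47.5 dB), φ = 89.8°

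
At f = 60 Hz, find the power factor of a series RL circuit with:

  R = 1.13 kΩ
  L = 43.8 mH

Step 1 — Angular frequency: ω = 2π·f = 2π·60 = 377 rad/s.
Step 2 — Component impedances:
  R: Z = R = 1130 Ω
  L: Z = jωL = j·377·0.0438 = 0 + j16.51 Ω
Step 3 — Series combination: Z_total = R + L = 1130 + j16.51 Ω = 1130∠0.8° Ω.
Step 4 — Power factor: PF = cos(φ) = Re(Z)/|Z| = 1130/1130.1 = 0.9999.
Step 5 — Type: Im(Z) = 16.51 ⇒ lagging (phase φ = 0.8°).

PF = 0.9999 (lagging, φ = 0.8°)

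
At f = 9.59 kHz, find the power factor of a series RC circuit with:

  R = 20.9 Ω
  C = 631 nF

Step 1 — Angular frequency: ω = 2π·f = 2π·9590 = 6.026e+04 rad/s.
Step 2 — Component impedances:
  R: Z = R = 20.9 Ω
  C: Z = 1/(jωC) = -j/(ω·C) = 0 - j26.3 Ω
Step 3 — Series combination: Z_total = R + C = 20.9 - j26.3 Ω = 33.59∠-51.5° Ω.
Step 4 — Power factor: PF = cos(φ) = Re(Z)/|Z| = 20.9/33.594 = 0.6221.
Step 5 — Type: Im(Z) = -26.3 ⇒ leading (phase φ = -51.5°).

PF = 0.6221 (leading, φ = -51.5°)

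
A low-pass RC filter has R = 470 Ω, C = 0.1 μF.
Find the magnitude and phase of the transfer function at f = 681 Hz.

Step 1 — Angular frequency: ω = 2π·681 = 4279 rad/s.
Step 2 — Transfer function: H(jω) = 1/(1 + jωRC).
Step 3 — Denominator: 1 + jωRC = 1 + j·4279·470·1e-07 = 1 + j0.2011.
Step 4 — H = 0.9611 - j0.1933.
Step 5 — Magnitude: |H| = 0.9804 (-0.2 dB); phase: φ = -11.4°.

|H| = 0.9804 (-0.2 dB), φ = -11.4°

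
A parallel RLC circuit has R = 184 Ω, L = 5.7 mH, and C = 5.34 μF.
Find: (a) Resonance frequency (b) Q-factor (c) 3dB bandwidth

Step 1 — Resonance: ω₀ = 1/√(LC) = 1/√(0.0057·5.34e-06) = 5732 rad/s.
Step 2 — f₀ = ω₀/(2π) = 912.2 Hz.
Step 3 — Parallel Q: Q = R/(ω₀L) = 184/(5732·0.0057) = 5.632.
Step 4 — Bandwidth: Δω = ω₀/Q = 1018 rad/s; BW = Δω/(2π) = 162 Hz.

(a) f₀ = 912.2 Hz  (b) Q = 5.632  (c) BW = 162 Hz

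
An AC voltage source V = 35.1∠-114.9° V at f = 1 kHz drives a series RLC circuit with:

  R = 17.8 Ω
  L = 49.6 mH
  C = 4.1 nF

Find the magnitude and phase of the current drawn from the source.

Step 1 — Angular frequency: ω = 2π·f = 2π·1000 = 6283 rad/s.
Step 2 — Component impedances:
  R: Z = R = 17.8 Ω
  L: Z = jωL = j·6283·0.0496 = 0 + j311.6 Ω
  C: Z = 1/(jωC) = -j/(ω·C) = 0 - j3.882e+04 Ω
Step 3 — Series combination: Z_total = R + L + C = 17.8 - j3.851e+04 Ω = 3.851e+04∠-90.0° Ω.
Step 4 — Source phasor: V = 35.1∠-114.9° V = -14.78 - j31.84 V.
Step 5 — Ohm's law: I = V / Z_total = (-14.78 - j31.84) / (17.8 - j3.851e+04) = 0.0008266 - j0.0003842 A.
Step 6 — Convert to polar: |I| = 0.0009115 A, ∠I = -24.9°.

I = 0.0009115∠-24.9° A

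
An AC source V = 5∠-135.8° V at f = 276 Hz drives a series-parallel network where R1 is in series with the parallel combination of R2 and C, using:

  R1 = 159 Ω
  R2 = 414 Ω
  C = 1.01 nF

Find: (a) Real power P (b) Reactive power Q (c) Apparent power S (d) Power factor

Step 1 — Angular frequency: ω = 2π·f = 2π·276 = 1734 rad/s.
Step 2 — Component impedances:
  R1: Z = R = 159 Ω
  R2: Z = R = 414 Ω
  C: Z = 1/(jωC) = -j/(ω·C) = 0 - j5.709e+05 Ω
Step 3 — Parallel branch: R2 || C = 1/(1/R2 + 1/C) = 414 - j0.3002 Ω.
Step 4 — Series with R1: Z_total = R1 + (R2 || C) = 573 - j0.3002 Ω = 573∠-0.0° Ω.
Step 5 — Source phasor: V = 5∠-135.8° V = -3.585 - j3.486 V.
Step 6 — Current: I = V / Z = -0.006253 - j0.006087 A = 0.008726∠-135.8° A.
Step 7 — Complex power: S = V·I* = 0.04363 - j2.286e-05 VA.
Step 8 — Real power: P = Re(S) = 0.04363 W.
Step 9 — Reactive power: Q = Im(S) = -2.286e-05 VAR.
Step 10 — Apparent power: |S| = 0.04363 VA.
Step 11 — Power factor: PF = P/|S| = 1 (leading).

(a) P = 0.04363 W  (b) Q = -2.286e-05 VAR  (c) S = 0.04363 VA  (d) PF = 1 (leading)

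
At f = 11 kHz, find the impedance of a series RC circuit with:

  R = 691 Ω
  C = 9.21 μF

Step 1 — Angular frequency: ω = 2π·f = 2π·1.1e+04 = 6.912e+04 rad/s.
Step 2 — Component impedances:
  R: Z = R = 691 Ω
  C: Z = 1/(jωC) = -j/(ω·C) = 0 - j1.571 Ω
Step 3 — Series combination: Z_total = R + C = 691 - j1.571 Ω = 691∠-0.1° Ω.

Z = 691 - j1.571 Ω = 691∠-0.1° Ω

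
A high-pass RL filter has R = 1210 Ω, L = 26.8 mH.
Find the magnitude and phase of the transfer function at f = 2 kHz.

Step 1 — Angular frequency: ω = 2π·2000 = 1.257e+04 rad/s.
Step 2 — Transfer function: H(jω) = jωL/(R + jωL).
Step 3 — Numerator jωL = j·336.8; denominator R + jωL = 1210 + j336.8.
Step 4 — H = 0.0719 + j0.2583.
Step 5 — Magnitude: |H| = 0.2681 (-11.4 dB); phase: φ = 74.4°.

|H| = 0.2681 (-11.4 dB), φ = 74.4°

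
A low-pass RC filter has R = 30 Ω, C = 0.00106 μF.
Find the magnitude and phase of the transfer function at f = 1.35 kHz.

Step 1 — Angular frequency: ω = 2π·1350 = 8482 rad/s.
Step 2 — Transfer function: H(jω) = 1/(1 + jωRC).
Step 3 — Denominator: 1 + jωRC = 1 + j·8482·30·1.06e-09 = 1 + j0.0002697.
Step 4 — H = 1 - j0.0002697.
Step 5 — Magnitude: |H| = 1 (-0.0 dB); phase: φ = -0.0°.

|H| = 1 (-0.0 dB), φ = -0.0°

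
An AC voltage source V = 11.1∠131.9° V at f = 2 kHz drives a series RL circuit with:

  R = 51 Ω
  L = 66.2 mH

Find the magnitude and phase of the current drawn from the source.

Step 1 — Angular frequency: ω = 2π·f = 2π·2000 = 1.257e+04 rad/s.
Step 2 — Component impedances:
  R: Z = R = 51 Ω
  L: Z = jωL = j·1.257e+04·0.0662 = 0 + j831.9 Ω
Step 3 — Series combination: Z_total = R + L = 51 + j831.9 Ω = 833.5∠86.5° Ω.
Step 4 — Source phasor: V = 11.1∠131.9° V = -7.413 + j8.262 V.
Step 5 — Ohm's law: I = V / Z_total = (-7.413 + j8.262) / (51 + j831.9) = 0.00935 + j0.009484 A.
Step 6 — Convert to polar: |I| = 0.01332 A, ∠I = 45.4°.

I = 0.01332∠45.4° A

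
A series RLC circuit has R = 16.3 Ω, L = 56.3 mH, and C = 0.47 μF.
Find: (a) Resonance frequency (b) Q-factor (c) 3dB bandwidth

Step 1 — Resonance: ω₀ = 1/√(LC) = 1/√(0.0563·4.7e-07) = 6147 rad/s.
Step 2 — f₀ = ω₀/(2π) = 978.4 Hz.
Step 3 — Series Q: Q = ω₀L/R = 6147·0.0563/16.3 = 21.23.
Step 4 — Bandwidth: Δω = ω₀/Q = 289.5 rad/s; BW = Δω/(2π) = 46.08 Hz.

(a) f₀ = 978.4 Hz  (b) Q = 21.23  (c) BW = 46.08 Hz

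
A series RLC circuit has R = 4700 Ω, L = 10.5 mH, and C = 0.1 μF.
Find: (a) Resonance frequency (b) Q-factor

Step 1 — Resonance condition Im(Z)=0 gives ω₀ = 1/√(LC).
Step 2 — ω₀ = 1/√(0.0105·1e-07) = 3.086e+04 rad/s.
Step 3 — f₀ = ω₀/(2π) = 4912 Hz.
Step 4 — Series Q: Q = ω₀L/R = 3.086e+04·0.0105/4700 = 0.06894.

(a) f₀ = 4912 Hz  (b) Q = 0.06894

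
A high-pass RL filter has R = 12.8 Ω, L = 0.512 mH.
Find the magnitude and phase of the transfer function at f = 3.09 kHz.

Step 1 — Angular frequency: ω = 2π·3090 = 1.942e+04 rad/s.
Step 2 — Transfer function: H(jω) = jωL/(R + jωL).
Step 3 — Numerator jωL = j·9.941; denominator R + jωL = 12.8 + j9.941.
Step 4 — H = 0.3762 + j0.4844.
Step 5 — Magnitude: |H| = 0.6134 (-4.2 dB); phase: φ = 52.2°.

|H| = 0.6134 (-4.2 dB), φ = 52.2°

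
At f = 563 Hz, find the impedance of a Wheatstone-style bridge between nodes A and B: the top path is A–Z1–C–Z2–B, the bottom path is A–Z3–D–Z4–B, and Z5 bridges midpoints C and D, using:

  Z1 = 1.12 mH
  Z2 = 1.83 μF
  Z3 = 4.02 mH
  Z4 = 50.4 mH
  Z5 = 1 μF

Step 1 — Angular frequency: ω = 2π·f = 2π·563 = 3537 rad/s.
Step 2 — Component impedances:
  Z1: Z = jωL = j·3537·0.00112 = 0 + j3.962 Ω
  Z2: Z = 1/(jωC) = -j/(ω·C) = 0 - j154.5 Ω
  Z3: Z = jωL = j·3537·0.00402 = 0 + j14.22 Ω
  Z4: Z = jωL = j·3537·0.0504 = 0 + j178.3 Ω
  Z5: Z = 1/(jωC) = -j/(ω·C) = 0 - j282.7 Ω
Step 3 — Bridge requires nodal analysis (the Z5 bridge couples midpoints C and D, so the two paths cannot be reduced to a simple series/parallel combination). Setting node B to ground and injecting 1 A at node A, the 3-node admittance system at A, C, D solves to V_A = Z_AB = 0 - j672.4 Ω = 672.4∠-90.0° Ω.

Z = 0 - j672.4 Ω = 672.4∠-90.0° Ω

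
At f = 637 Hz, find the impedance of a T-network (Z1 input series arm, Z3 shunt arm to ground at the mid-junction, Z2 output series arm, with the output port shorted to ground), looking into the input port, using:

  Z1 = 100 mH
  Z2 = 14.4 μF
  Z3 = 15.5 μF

Step 1 — Angular frequency: ω = 2π·f = 2π·637 = 4002 rad/s.
Step 2 — Component impedances:
  Z1: Z = jωL = j·4002·0.1 = 0 + j400.2 Ω
  Z2: Z = 1/(jωC) = -j/(ω·C) = 0 - j17.35 Ω
  Z3: Z = 1/(jωC) = -j/(ω·C) = 0 - j16.12 Ω
Step 3 — With the output port shorted to ground, the output series arm Z2 runs from the junction to ground; the shunt arm Z3 also runs from the junction to ground. They appear in parallel: Z3 || Z2 = 0 - j8.356 Ω.
Step 4 — Series with input arm Z1: Z_in = Z1 + (Z3 || Z2) = 0 + j391.9 Ω = 391.9∠90.0° Ω.

Z = 0 + j391.9 Ω = 391.9∠90.0° Ω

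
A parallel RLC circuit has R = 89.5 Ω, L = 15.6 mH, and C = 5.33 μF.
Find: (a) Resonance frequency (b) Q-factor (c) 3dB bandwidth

Step 1 — Resonance: ω₀ = 1/√(LC) = 1/√(0.0156·5.33e-06) = 3468 rad/s.
Step 2 — f₀ = ω₀/(2π) = 551.9 Hz.
Step 3 — Parallel Q: Q = R/(ω₀L) = 89.5/(3468·0.0156) = 1.654.
Step 4 — Bandwidth: Δω = ω₀/Q = 2096 rad/s; BW = Δω/(2π) = 333.6 Hz.

(a) f₀ = 551.9 Hz  (b) Q = 1.654  (c) BW = 333.6 Hz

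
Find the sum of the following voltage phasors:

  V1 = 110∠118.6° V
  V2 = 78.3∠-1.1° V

Step 1 — Convert each phasor to rectangular form:
  V1 = 110·(cos(118.6°) + j·sin(118.6°)) = -52.66 + j96.58 V
  V2 = 78.3·(cos(-1.1°) + j·sin(-1.1°)) = 78.29 - j1.503 V
Step 2 — Sum components: V_total = 25.63 + j95.07 V.
Step 3 — Convert to polar: |V_total| = 98.47 V, ∠V_total = 74.9°.

V_total = 98.47∠74.9° V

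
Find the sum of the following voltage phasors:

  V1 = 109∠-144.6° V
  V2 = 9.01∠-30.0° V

Step 1 — Convert each phasor to rectangular form:
  V1 = 109·(cos(-144.6°) + j·sin(-144.6°)) = -88.85 - j63.14 V
  V2 = 9.01·(cos(-30.0°) + j·sin(-30.0°)) = 7.803 - j4.505 V
Step 2 — Sum components: V_total = -81.05 - j67.65 V.
Step 3 — Convert to polar: |V_total| = 105.6 V, ∠V_total = -140.1°.

V_total = 105.6∠-140.1° V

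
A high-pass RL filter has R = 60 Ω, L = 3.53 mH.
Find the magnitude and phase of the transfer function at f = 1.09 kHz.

Step 1 — Angular frequency: ω = 2π·1090 = 6849 rad/s.
Step 2 — Transfer function: H(jω) = jωL/(R + jωL).
Step 3 — Numerator jωL = j·24.18; denominator R + jωL = 60 + j24.18.
Step 4 — H = 0.1397 + j0.3467.
Step 5 — Magnitude: |H| = 0.3737 (-8.5 dB); phase: φ = 68.1°.

|H| = 0.3737 (-8.5 dB), φ = 68.1°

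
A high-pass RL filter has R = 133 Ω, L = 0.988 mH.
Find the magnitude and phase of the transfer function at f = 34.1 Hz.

Step 1 — Angular frequency: ω = 2π·34.1 = 214.3 rad/s.
Step 2 — Transfer function: H(jω) = jωL/(R + jωL).
Step 3 — Numerator jωL = j·0.2117; denominator R + jωL = 133 + j0.2117.
Step 4 — H = 2.533e-06 + j0.001592.
Step 5 — Magnitude: |H| = 0.001592 (-56.0 dB); phase: φ = 89.9°.

|H| = 0.001592 (-56.0 dB), φ = 89.9°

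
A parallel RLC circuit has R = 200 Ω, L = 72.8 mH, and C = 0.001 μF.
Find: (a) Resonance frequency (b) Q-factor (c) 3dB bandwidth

Step 1 — Resonance: ω₀ = 1/√(LC) = 1/√(0.0728·1e-09) = 1.172e+05 rad/s.
Step 2 — f₀ = ω₀/(2π) = 1.865e+04 Hz.
Step 3 — Parallel Q: Q = R/(ω₀L) = 200/(1.172e+05·0.0728) = 0.02344.
Step 4 — Bandwidth: Δω = ω₀/Q = 5e+06 rad/s; BW = Δω/(2π) = 7.958e+05 Hz.

(a) f₀ = 1.865e+04 Hz  (b) Q = 0.02344  (c) BW = 7.958e+05 Hz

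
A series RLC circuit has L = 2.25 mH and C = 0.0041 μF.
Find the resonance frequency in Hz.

Step 1 — Resonance condition Im(Z)=0 gives ω₀ = 1/√(LC).
Step 2 — ω₀ = 1/√(0.00225·4.1e-09) = 3.292e+05 rad/s.
Step 3 — f₀ = ω₀/(2π) = 5.24e+04 Hz.

f₀ = 5.24e+04 Hz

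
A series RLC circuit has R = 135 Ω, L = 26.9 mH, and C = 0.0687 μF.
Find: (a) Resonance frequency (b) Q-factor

Step 1 — Resonance condition Im(Z)=0 gives ω₀ = 1/√(LC).
Step 2 — ω₀ = 1/√(0.0269·6.87e-08) = 2.326e+04 rad/s.
Step 3 — f₀ = ω₀/(2π) = 3702 Hz.
Step 4 — Series Q: Q = ω₀L/R = 2.326e+04·0.0269/135 = 4.635.

(a) f₀ = 3702 Hz  (b) Q = 4.635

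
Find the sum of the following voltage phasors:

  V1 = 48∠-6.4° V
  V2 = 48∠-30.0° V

Step 1 — Convert each phasor to rectangular form:
  V1 = 48·(cos(-6.4°) + j·sin(-6.4°)) = 47.7 - j5.351 V
  V2 = 48·(cos(-30.0°) + j·sin(-30.0°)) = 41.57 - j24 V
Step 2 — Sum components: V_total = 89.27 - j29.35 V.
Step 3 — Convert to polar: |V_total| = 93.97 V, ∠V_total = -18.2°.

V_total = 93.97∠-18.2° V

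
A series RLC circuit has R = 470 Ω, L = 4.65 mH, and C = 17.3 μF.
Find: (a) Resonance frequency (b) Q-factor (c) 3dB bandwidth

Step 1 — Resonance: ω₀ = 1/√(LC) = 1/√(0.00465·1.73e-05) = 3526 rad/s.
Step 2 — f₀ = ω₀/(2π) = 561.1 Hz.
Step 3 — Series Q: Q = ω₀L/R = 3526·0.00465/470 = 0.03488.
Step 4 — Bandwidth: Δω = ω₀/Q = 1.011e+05 rad/s; BW = Δω/(2π) = 1.609e+04 Hz.

(a) f₀ = 561.1 Hz  (b) Q = 0.03488  (c) BW = 1.609e+04 Hz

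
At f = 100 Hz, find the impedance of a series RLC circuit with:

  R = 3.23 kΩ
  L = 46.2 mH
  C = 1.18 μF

Step 1 — Angular frequency: ω = 2π·f = 2π·100 = 628.3 rad/s.
Step 2 — Component impedances:
  R: Z = R = 3230 Ω
  L: Z = jωL = j·628.3·0.0462 = 0 + j29.03 Ω
  C: Z = 1/(jωC) = -j/(ω·C) = 0 - j1349 Ω
Step 3 — Series combination: Z_total = R + L + C = 3230 - j1320 Ω = 3489∠-22.2° Ω.

Z = 3230 - j1320 Ω = 3489∠-22.2° Ω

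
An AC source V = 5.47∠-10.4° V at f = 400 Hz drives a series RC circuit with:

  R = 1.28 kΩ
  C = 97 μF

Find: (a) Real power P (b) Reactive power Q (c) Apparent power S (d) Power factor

Step 1 — Angular frequency: ω = 2π·f = 2π·400 = 2513 rad/s.
Step 2 — Component impedances:
  R: Z = R = 1280 Ω
  C: Z = 1/(jωC) = -j/(ω·C) = 0 - j4.102 Ω
Step 3 — Series combination: Z_total = R + C = 1280 - j4.102 Ω = 1280∠-0.2° Ω.
Step 4 — Source phasor: V = 5.47∠-10.4° V = 5.38 - j0.9874 V.
Step 5 — Current: I = V / Z = 0.004206 - j0.000758 A = 0.004273∠-10.2° A.
Step 6 — Complex power: S = V·I* = 0.02338 - j7.491e-05 VA.
Step 7 — Real power: P = Re(S) = 0.02338 W.
Step 8 — Reactive power: Q = Im(S) = -7.491e-05 VAR.
Step 9 — Apparent power: |S| = 0.02338 VA.
Step 10 — Power factor: PF = P/|S| = 1 (leading).

(a) P = 0.02338 W  (b) Q = -7.491e-05 VAR  (c) S = 0.02338 VA  (d) PF = 1 (leading)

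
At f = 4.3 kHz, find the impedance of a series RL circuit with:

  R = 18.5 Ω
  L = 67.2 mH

Step 1 — Angular frequency: ω = 2π·f = 2π·4300 = 2.702e+04 rad/s.
Step 2 — Component impedances:
  R: Z = R = 18.5 Ω
  L: Z = jωL = j·2.702e+04·0.0672 = 0 + j1816 Ω
Step 3 — Series combination: Z_total = R + L = 18.5 + j1816 Ω = 1816∠89.4° Ω.

Z = 18.5 + j1816 Ω = 1816∠89.4° Ω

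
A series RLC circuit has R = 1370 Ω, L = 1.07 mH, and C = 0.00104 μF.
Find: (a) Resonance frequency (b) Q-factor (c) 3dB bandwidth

Step 1 — Resonance condition Im(Z)=0 gives ω₀ = 1/√(LC).
Step 2 — ω₀ = 1/√(0.00107·1.04e-09) = 9.48e+05 rad/s.
Step 3 — f₀ = ω₀/(2π) = 1.509e+05 Hz.
Step 4 — Series Q: Q = ω₀L/R = 9.48e+05·0.00107/1370 = 0.7404.
Step 5 — 3dB bandwidth: Δω = ω₀/Q = 1.28e+06 rad/s; BW = Δω/(2π) = 2.038e+05 Hz.

(a) f₀ = 1.509e+05 Hz  (b) Q = 0.7404  (c) BW = 2.038e+05 Hz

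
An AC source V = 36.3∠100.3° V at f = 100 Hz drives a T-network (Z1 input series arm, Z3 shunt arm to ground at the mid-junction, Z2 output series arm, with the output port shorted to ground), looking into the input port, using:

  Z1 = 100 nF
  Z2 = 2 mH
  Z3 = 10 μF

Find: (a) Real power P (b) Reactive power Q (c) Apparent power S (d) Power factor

Step 1 — Angular frequency: ω = 2π·f = 2π·100 = 628.3 rad/s.
Step 2 — Component impedances:
  Z1: Z = 1/(jωC) = -j/(ω·C) = 0 - j1.592e+04 Ω
  Z2: Z = jωL = j·628.3·0.002 = 0 + j1.257 Ω
  Z3: Z = 1/(jωC) = -j/(ω·C) = 0 - j159.2 Ω
Step 3 — With the output port shorted to ground, the output series arm Z2 runs from the junction to ground; the shunt arm Z3 also runs from the junction to ground. They appear in parallel: Z3 || Z2 = 0 + j1.267 Ω.
Step 4 — Series with input arm Z1: Z_in = Z1 + (Z3 || Z2) = 0 - j1.591e+04 Ω = 1.591e+04∠-90.0° Ω.
Step 5 — Source phasor: V = 36.3∠100.3° V = -6.491 + j35.72 V.
Step 6 — Current: I = V / Z = -0.002244 - j0.0004078 A = 0.002281∠-169.7° A.
Step 7 — Complex power: S = V·I* = 0 - j0.0828 VA.
Step 8 — Real power: P = Re(S) = 0 W.
Step 9 — Reactive power: Q = Im(S) = -0.0828 VAR.
Step 10 — Apparent power: |S| = 0.0828 VA.
Step 11 — Power factor: PF = P/|S| = 0 (leading).

(a) P = 0 W  (b) Q = -0.0828 VAR  (c) S = 0.0828 VA  (d) PF = 0 (leading)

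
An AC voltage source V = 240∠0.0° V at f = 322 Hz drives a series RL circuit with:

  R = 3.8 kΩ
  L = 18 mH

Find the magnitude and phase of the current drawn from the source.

Step 1 — Angular frequency: ω = 2π·f = 2π·322 = 2023 rad/s.
Step 2 — Component impedances:
  R: Z = R = 3800 Ω
  L: Z = jωL = j·2023·0.018 = 0 + j36.42 Ω
Step 3 — Series combination: Z_total = R + L = 3800 + j36.42 Ω = 3800∠0.5° Ω.
Step 4 — Source phasor: V = 240∠0.0° V = 240 V.
Step 5 — Ohm's law: I = V / Z_total = (240) / (3800 + j36.42) = 0.06315 - j0.0006052 A.
Step 6 — Convert to polar: |I| = 0.06315 A, ∠I = -0.5°.

I = 0.06315∠-0.5° A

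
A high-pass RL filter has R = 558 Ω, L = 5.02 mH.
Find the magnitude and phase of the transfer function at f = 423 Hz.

Step 1 — Angular frequency: ω = 2π·423 = 2658 rad/s.
Step 2 — Transfer function: H(jω) = jωL/(R + jωL).
Step 3 — Numerator jωL = j·13.34; denominator R + jωL = 558 + j13.34.
Step 4 — H = 0.0005714 + j0.0239.
Step 5 — Magnitude: |H| = 0.0239 (-32.4 dB); phase: φ = 88.6°.

|H| = 0.0239 (-32.4 dB), φ = 88.6°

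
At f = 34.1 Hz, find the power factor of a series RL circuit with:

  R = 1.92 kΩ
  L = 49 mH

Step 1 — Angular frequency: ω = 2π·f = 2π·34.1 = 214.3 rad/s.
Step 2 — Component impedances:
  R: Z = R = 1920 Ω
  L: Z = jωL = j·214.3·0.049 = 0 + j10.5 Ω
Step 3 — Series combination: Z_total = R + L = 1920 + j10.5 Ω = 1920∠0.3° Ω.
Step 4 — Power factor: PF = cos(φ) = Re(Z)/|Z| = 1920/1920 = 1.
Step 5 — Type: Im(Z) = 10.5 ⇒ lagging (phase φ = 0.3°).

PF = 1 (lagging, φ = 0.3°)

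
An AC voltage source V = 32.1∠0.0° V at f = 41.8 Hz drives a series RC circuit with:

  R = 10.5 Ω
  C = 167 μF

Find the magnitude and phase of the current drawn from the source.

Step 1 — Angular frequency: ω = 2π·f = 2π·41.8 = 262.6 rad/s.
Step 2 — Component impedances:
  R: Z = R = 10.5 Ω
  C: Z = 1/(jωC) = -j/(ω·C) = 0 - j22.8 Ω
Step 3 — Series combination: Z_total = R + C = 10.5 - j22.8 Ω = 25.1∠-65.3° Ω.
Step 4 — Source phasor: V = 32.1∠0.0° V = 32.1 V.
Step 5 — Ohm's law: I = V / Z_total = (32.1) / (10.5 - j22.8) = 0.5349 + j1.162 A.
Step 6 — Convert to polar: |I| = 1.279 A, ∠I = 65.3°.

I = 1.279∠65.3° A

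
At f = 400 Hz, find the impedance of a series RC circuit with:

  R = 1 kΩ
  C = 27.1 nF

Step 1 — Angular frequency: ω = 2π·f = 2π·400 = 2513 rad/s.
Step 2 — Component impedances:
  R: Z = R = 1000 Ω
  C: Z = 1/(jωC) = -j/(ω·C) = 0 - j1.468e+04 Ω
Step 3 — Series combination: Z_total = R + C = 1000 - j1.468e+04 Ω = 1.472e+04∠-86.1° Ω.

Z = 1000 - j1.468e+04 Ω = 1.472e+04∠-86.1° Ω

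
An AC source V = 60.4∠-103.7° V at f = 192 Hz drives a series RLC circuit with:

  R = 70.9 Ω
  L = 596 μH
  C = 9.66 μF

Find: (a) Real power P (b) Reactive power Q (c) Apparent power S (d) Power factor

Step 1 — Angular frequency: ω = 2π·f = 2π·192 = 1206 rad/s.
Step 2 — Component impedances:
  R: Z = R = 70.9 Ω
  L: Z = jωL = j·1206·0.000596 = 0 + j0.719 Ω
  C: Z = 1/(jωC) = -j/(ω·C) = 0 - j85.81 Ω
Step 3 — Series combination: Z_total = R + L + C = 70.9 - j85.09 Ω = 110.8∠-50.2° Ω.
Step 4 — Source phasor: V = 60.4∠-103.7° V = -14.31 - j58.68 V.
Step 5 — Current: I = V / Z = 0.3244 - j0.4384 A = 0.5453∠-53.5° A.
Step 6 — Complex power: S = V·I* = 21.08 - j25.31 VA.
Step 7 — Real power: P = Re(S) = 21.08 W.
Step 8 — Reactive power: Q = Im(S) = -25.31 VAR.
Step 9 — Apparent power: |S| = 32.94 VA.
Step 10 — Power factor: PF = P/|S| = 0.6401 (leading).

(a) P = 21.08 W  (b) Q = -25.31 VAR  (c) S = 32.94 VA  (d) PF = 0.6401 (leading)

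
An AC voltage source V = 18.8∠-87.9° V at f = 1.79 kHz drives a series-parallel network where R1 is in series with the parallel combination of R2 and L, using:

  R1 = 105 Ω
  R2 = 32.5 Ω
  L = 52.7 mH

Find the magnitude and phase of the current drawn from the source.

Step 1 — Angular frequency: ω = 2π·f = 2π·1790 = 1.125e+04 rad/s.
Step 2 — Component impedances:
  R1: Z = R = 105 Ω
  R2: Z = R = 32.5 Ω
  L: Z = jωL = j·1.125e+04·0.0527 = 0 + j592.7 Ω
Step 3 — Parallel branch: R2 || L = 1/(1/R2 + 1/L) = 32.4 + j1.777 Ω.
Step 4 — Series with R1: Z_total = R1 + (R2 || L) = 137.4 + j1.777 Ω = 137.4∠0.7° Ω.
Step 5 — Source phasor: V = 18.8∠-87.9° V = 0.6889 - j18.79 V.
Step 6 — Ohm's law: I = V / Z_total = (0.6889 - j18.79) / (137.4 + j1.777) = 0.003245 - j0.1368 A.
Step 7 — Convert to polar: |I| = 0.1368 A, ∠I = -88.6°.

I = 0.1368∠-88.6° A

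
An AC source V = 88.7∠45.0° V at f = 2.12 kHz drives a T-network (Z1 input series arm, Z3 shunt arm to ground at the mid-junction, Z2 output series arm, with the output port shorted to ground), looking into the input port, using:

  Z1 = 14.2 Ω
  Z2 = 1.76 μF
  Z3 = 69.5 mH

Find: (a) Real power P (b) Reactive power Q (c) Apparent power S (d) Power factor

Step 1 — Angular frequency: ω = 2π·f = 2π·2120 = 1.332e+04 rad/s.
Step 2 — Component impedances:
  Z1: Z = R = 14.2 Ω
  Z2: Z = 1/(jωC) = -j/(ω·C) = 0 - j42.66 Ω
  Z3: Z = jωL = j·1.332e+04·0.0695 = 0 + j925.8 Ω
Step 3 — With the output port shorted to ground, the output series arm Z2 runs from the junction to ground; the shunt arm Z3 also runs from the junction to ground. They appear in parallel: Z3 || Z2 = 0 - j44.72 Ω.
Step 4 — Series with input arm Z1: Z_in = Z1 + (Z3 || Z2) = 14.2 - j44.72 Ω = 46.92∠-72.4° Ω.
Step 5 — Source phasor: V = 88.7∠45.0° V = 62.72 + j62.72 V.
Step 6 — Current: I = V / Z = -0.8695 + j1.679 A = 1.891∠117.4° A.
Step 7 — Complex power: S = V·I* = 50.76 - j159.8 VA.
Step 8 — Real power: P = Re(S) = 50.76 W.
Step 9 — Reactive power: Q = Im(S) = -159.8 VAR.
Step 10 — Apparent power: |S| = 167.7 VA.
Step 11 — Power factor: PF = P/|S| = 0.3027 (leading).

(a) P = 50.76 W  (b) Q = -159.8 VAR  (c) S = 167.7 VA  (d) PF = 0.3027 (leading)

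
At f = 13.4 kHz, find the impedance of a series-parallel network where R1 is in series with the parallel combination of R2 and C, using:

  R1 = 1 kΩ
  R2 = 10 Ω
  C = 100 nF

Step 1 — Angular frequency: ω = 2π·f = 2π·1.34e+04 = 8.419e+04 rad/s.
Step 2 — Component impedances:
  R1: Z = R = 1000 Ω
  R2: Z = R = 10 Ω
  C: Z = 1/(jωC) = -j/(ω·C) = 0 - j118.8 Ω
Step 3 — Parallel branch: R2 || C = 1/(1/R2 + 1/C) = 9.93 - j0.836 Ω.
Step 4 — Series with R1: Z_total = R1 + (R2 || C) = 1010 - j0.836 Ω = 1010∠-0.0° Ω.

Z = 1010 - j0.836 Ω = 1010∠-0.0° Ω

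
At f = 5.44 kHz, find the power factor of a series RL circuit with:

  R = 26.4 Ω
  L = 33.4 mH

Step 1 — Angular frequency: ω = 2π·f = 2π·5440 = 3.418e+04 rad/s.
Step 2 — Component impedances:
  R: Z = R = 26.4 Ω
  L: Z = jωL = j·3.418e+04·0.0334 = 0 + j1142 Ω
Step 3 — Series combination: Z_total = R + L = 26.4 + j1142 Ω = 1142∠88.7° Ω.
Step 4 — Power factor: PF = cos(φ) = Re(Z)/|Z| = 26.4/1142 = 0.02312.
Step 5 — Type: Im(Z) = 1142 ⇒ lagging (phase φ = 88.7°).

PF = 0.02312 (lagging, φ = 88.7°)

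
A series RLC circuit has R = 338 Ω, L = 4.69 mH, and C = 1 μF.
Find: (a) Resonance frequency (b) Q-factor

Step 1 — Resonance condition Im(Z)=0 gives ω₀ = 1/√(LC).
Step 2 — ω₀ = 1/√(0.00469·1e-06) = 1.46e+04 rad/s.
Step 3 — f₀ = ω₀/(2π) = 2324 Hz.
Step 4 — Series Q: Q = ω₀L/R = 1.46e+04·0.00469/338 = 0.2026.

(a) f₀ = 2324 Hz  (b) Q = 0.2026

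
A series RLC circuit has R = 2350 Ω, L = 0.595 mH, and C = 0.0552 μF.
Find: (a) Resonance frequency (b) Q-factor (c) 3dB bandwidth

Step 1 — Resonance: ω₀ = 1/√(LC) = 1/√(0.000595·5.52e-08) = 1.745e+05 rad/s.
Step 2 — f₀ = ω₀/(2π) = 2.777e+04 Hz.
Step 3 — Series Q: Q = ω₀L/R = 1.745e+05·0.000595/2350 = 0.04418.
Step 4 — Bandwidth: Δω = ω₀/Q = 3.95e+06 rad/s; BW = Δω/(2π) = 6.286e+05 Hz.

(a) f₀ = 2.777e+04 Hz  (b) Q = 0.04418  (c) BW = 6.286e+05 Hz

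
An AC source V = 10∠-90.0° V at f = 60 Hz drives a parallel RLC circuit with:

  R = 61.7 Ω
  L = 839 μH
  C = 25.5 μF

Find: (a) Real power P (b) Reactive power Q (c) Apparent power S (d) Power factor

Step 1 — Angular frequency: ω = 2π·f = 2π·60 = 377 rad/s.
Step 2 — Component impedances:
  R: Z = R = 61.7 Ω
  L: Z = jωL = j·377·0.000839 = 0 + j0.3163 Ω
  C: Z = 1/(jωC) = -j/(ω·C) = 0 - j104 Ω
Step 3 — Parallel combination: 1/Z_total = 1/R + 1/L + 1/C; Z_total = 0.001631 + j0.3173 Ω = 0.3173∠89.7° Ω.
Step 4 — Source phasor: V = 10∠-90.0° V = 0 - j10 V.
Step 5 — Current: I = V / Z = -31.52 - j0.1621 A = 31.52∠-179.7° A.
Step 6 — Complex power: S = V·I* = 1.621 + j315.2 VA.
Step 7 — Real power: P = Re(S) = 1.621 W.
Step 8 — Reactive power: Q = Im(S) = 315.2 VAR.
Step 9 — Apparent power: |S| = 315.2 VA.
Step 10 — Power factor: PF = P/|S| = 0.005142 (lagging).

(a) P = 1.621 W  (b) Q = 315.2 VAR  (c) S = 315.2 VA  (d) PF = 0.005142 (lagging)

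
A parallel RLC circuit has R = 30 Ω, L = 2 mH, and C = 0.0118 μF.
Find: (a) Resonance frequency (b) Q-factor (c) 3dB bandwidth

Step 1 — Resonance: ω₀ = 1/√(LC) = 1/√(0.002·1.18e-08) = 2.058e+05 rad/s.
Step 2 — f₀ = ω₀/(2π) = 3.276e+04 Hz.
Step 3 — Parallel Q: Q = R/(ω₀L) = 30/(2.058e+05·0.002) = 0.07287.
Step 4 — Bandwidth: Δω = ω₀/Q = 2.825e+06 rad/s; BW = Δω/(2π) = 4.496e+05 Hz.

(a) f₀ = 3.276e+04 Hz  (b) Q = 0.07287  (c) BW = 4.496e+05 Hz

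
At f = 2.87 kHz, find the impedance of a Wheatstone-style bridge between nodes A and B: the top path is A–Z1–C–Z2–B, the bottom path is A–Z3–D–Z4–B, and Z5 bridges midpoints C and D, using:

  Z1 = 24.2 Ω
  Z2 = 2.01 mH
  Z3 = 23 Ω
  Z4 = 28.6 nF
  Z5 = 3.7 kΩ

Step 1 — Angular frequency: ω = 2π·f = 2π·2870 = 1.803e+04 rad/s.
Step 2 — Component impedances:
  Z1: Z = R = 24.2 Ω
  Z2: Z = jωL = j·1.803e+04·0.00201 = 0 + j36.25 Ω
  Z3: Z = R = 23 Ω
  Z4: Z = 1/(jωC) = -j/(ω·C) = 0 - j1939 Ω
  Z5: Z = R = 3700 Ω
Step 3 — Bridge requires nodal analysis (the Z5 bridge couples midpoints C and D, so the two paths cannot be reduced to a simple series/parallel combination). Setting node B to ground and injecting 1 A at node A, the 3-node admittance system at A, C, D solves to V_A = Z_AB = 24.96 + j36.61 Ω = 44.31∠55.7° Ω.

Z = 24.96 + j36.61 Ω = 44.31∠55.7° Ω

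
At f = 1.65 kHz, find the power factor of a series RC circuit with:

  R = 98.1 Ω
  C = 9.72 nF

Step 1 — Angular frequency: ω = 2π·f = 2π·1650 = 1.037e+04 rad/s.
Step 2 — Component impedances:
  R: Z = R = 98.1 Ω
  C: Z = 1/(jωC) = -j/(ω·C) = 0 - j9924 Ω
Step 3 — Series combination: Z_total = R + C = 98.1 - j9924 Ω = 9924∠-89.4° Ω.
Step 4 — Power factor: PF = cos(φ) = Re(Z)/|Z| = 98.1/9924 = 0.009885.
Step 5 — Type: Im(Z) = -9924 ⇒ leading (phase φ = -89.4°).

PF = 0.009885 (leading, φ = -89.4°)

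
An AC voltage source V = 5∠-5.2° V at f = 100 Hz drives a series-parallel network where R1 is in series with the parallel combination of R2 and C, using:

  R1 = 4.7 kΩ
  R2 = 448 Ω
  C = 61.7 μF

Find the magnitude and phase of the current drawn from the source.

Step 1 — Angular frequency: ω = 2π·f = 2π·100 = 628.3 rad/s.
Step 2 — Component impedances:
  R1: Z = R = 4700 Ω
  R2: Z = R = 448 Ω
  C: Z = 1/(jωC) = -j/(ω·C) = 0 - j25.79 Ω
Step 3 — Parallel branch: R2 || C = 1/(1/R2 + 1/C) = 1.48 - j25.71 Ω.
Step 4 — Series with R1: Z_total = R1 + (R2 || C) = 4701 - j25.71 Ω = 4702∠-0.3° Ω.
Step 5 — Source phasor: V = 5∠-5.2° V = 4.979 - j0.4532 V.
Step 6 — Ohm's law: I = V / Z_total = (4.979 - j0.4532) / (4701 - j25.71) = 0.00106 - j9.059e-05 A.
Step 7 — Convert to polar: |I| = 0.001063 A, ∠I = -4.9°.

I = 0.001063∠-4.9° A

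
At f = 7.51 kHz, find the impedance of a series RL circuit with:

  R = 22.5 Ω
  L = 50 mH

Step 1 — Angular frequency: ω = 2π·f = 2π·7510 = 4.719e+04 rad/s.
Step 2 — Component impedances:
  R: Z = R = 22.5 Ω
  L: Z = jωL = j·4.719e+04·0.05 = 0 + j2359 Ω
Step 3 — Series combination: Z_total = R + L = 22.5 + j2359 Ω = 2359∠89.5° Ω.

Z = 22.5 + j2359 Ω = 2359∠89.5° Ω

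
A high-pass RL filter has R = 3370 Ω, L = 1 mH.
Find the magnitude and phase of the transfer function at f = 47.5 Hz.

Step 1 — Angular frequency: ω = 2π·47.5 = 298.5 rad/s.
Step 2 — Transfer function: H(jω) = jωL/(R + jωL).
Step 3 — Numerator jωL = j·0.2985; denominator R + jωL = 3370 + j0.2985.
Step 4 — H = 7.843e-09 + j8.856e-05.
Step 5 — Magnitude: |H| = 8.856e-05 (-81.1 dB); phase: φ = 90.0°.

|H| = 8.856e-05 (-81.1 dB), φ = 90.0°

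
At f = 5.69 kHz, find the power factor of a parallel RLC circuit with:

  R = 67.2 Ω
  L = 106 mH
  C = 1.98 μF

Step 1 — Angular frequency: ω = 2π·f = 2π·5690 = 3.575e+04 rad/s.
Step 2 — Component impedances:
  R: Z = R = 67.2 Ω
  L: Z = jωL = j·3.575e+04·0.106 = 0 + j3790 Ω
  C: Z = 1/(jωC) = -j/(ω·C) = 0 - j14.13 Ω
Step 3 — Parallel combination: 1/Z_total = 1/R + 1/L + 1/C; Z_total = 2.864 - j13.58 Ω = 13.87∠-78.1° Ω.
Step 4 — Power factor: PF = cos(φ) = Re(Z)/|Z| = 2.864/13.87 = 0.2065.
Step 5 — Type: Im(Z) = -13.58 ⇒ leading (phase φ = -78.1°).

PF = 0.2065 (leading, φ = -78.1°)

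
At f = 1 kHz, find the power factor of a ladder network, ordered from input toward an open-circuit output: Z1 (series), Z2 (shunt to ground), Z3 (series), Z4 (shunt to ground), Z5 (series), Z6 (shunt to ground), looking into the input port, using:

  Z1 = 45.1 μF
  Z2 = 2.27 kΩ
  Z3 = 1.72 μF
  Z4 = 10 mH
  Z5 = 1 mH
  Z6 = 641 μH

Step 1 — Angular frequency: ω = 2π·f = 2π·1000 = 6283 rad/s.
Step 2 — Component impedances:
  Z1: Z = 1/(jωC) = -j/(ω·C) = 0 - j3.529 Ω
  Z2: Z = R = 2270 Ω
  Z3: Z = 1/(jωC) = -j/(ω·C) = 0 - j92.53 Ω
  Z4: Z = jωL = j·6283·0.01 = 0 + j62.83 Ω
  Z5: Z = jωL = j·6283·0.001 = 0 + j6.283 Ω
  Z6: Z = jωL = j·6283·0.000641 = 0 + j4.028 Ω
Step 3 — Ladder network (open output): work backward from the far end, alternating series and parallel combinations. Z_in = 3.08 - j87.09 Ω = 87.14∠-88.0° Ω.
Step 4 — Power factor: PF = cos(φ) = Re(Z)/|Z| = 3.08/87.14 = 0.03535.
Step 5 — Type: Im(Z) = -87.09 ⇒ leading (phase φ = -88.0°).

PF = 0.03535 (leading, φ = -88.0°)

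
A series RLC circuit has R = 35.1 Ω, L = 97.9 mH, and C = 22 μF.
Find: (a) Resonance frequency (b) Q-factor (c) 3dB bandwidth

Step 1 — Resonance condition Im(Z)=0 gives ω₀ = 1/√(LC).
Step 2 — ω₀ = 1/√(0.0979·2.2e-05) = 681.4 rad/s.
Step 3 — f₀ = ω₀/(2π) = 108.4 Hz.
Step 4 — Series Q: Q = ω₀L/R = 681.4·0.0979/35.1 = 1.901.
Step 5 — 3dB bandwidth: Δω = ω₀/Q = 358.5 rad/s; BW = Δω/(2π) = 57.06 Hz.

(a) f₀ = 108.4 Hz  (b) Q = 1.901  (c) BW = 57.06 Hz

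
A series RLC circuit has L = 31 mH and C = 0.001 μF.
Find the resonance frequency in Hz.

Step 1 — Resonance condition Im(Z)=0 gives ω₀ = 1/√(LC).
Step 2 — ω₀ = 1/√(0.031·1e-09) = 1.796e+05 rad/s.
Step 3 — f₀ = ω₀/(2π) = 2.859e+04 Hz.

f₀ = 2.859e+04 Hz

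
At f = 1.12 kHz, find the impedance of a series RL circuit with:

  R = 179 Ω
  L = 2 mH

Step 1 — Angular frequency: ω = 2π·f = 2π·1120 = 7037 rad/s.
Step 2 — Component impedances:
  R: Z = R = 179 Ω
  L: Z = jωL = j·7037·0.002 = 0 + j14.07 Ω
Step 3 — Series combination: Z_total = R + L = 179 + j14.07 Ω = 179.6∠4.5° Ω.

Z = 179 + j14.07 Ω = 179.6∠4.5° Ω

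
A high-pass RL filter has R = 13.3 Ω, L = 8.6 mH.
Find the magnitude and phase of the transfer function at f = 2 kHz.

Step 1 — Angular frequency: ω = 2π·2000 = 1.257e+04 rad/s.
Step 2 — Transfer function: H(jω) = jωL/(R + jωL).
Step 3 — Numerator jωL = j·108.1; denominator R + jωL = 13.3 + j108.1.
Step 4 — H = 0.9851 + j0.1212.
Step 5 — Magnitude: |H| = 0.9925 (-0.1 dB); phase: φ = 7.0°.

|H| = 0.9925 (-0.1 dB), φ = 7.0°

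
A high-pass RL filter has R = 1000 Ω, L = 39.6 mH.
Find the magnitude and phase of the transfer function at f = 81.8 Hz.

Step 1 — Angular frequency: ω = 2π·81.8 = 514 rad/s.
Step 2 — Transfer function: H(jω) = jωL/(R + jωL).
Step 3 — Numerator jωL = j·20.35; denominator R + jωL = 1000 + j20.35.
Step 4 — H = 0.0004141 + j0.02034.
Step 5 — Magnitude: |H| = 0.02035 (-33.8 dB); phase: φ = 88.8°.

|H| = 0.02035 (-33.8 dB), φ = 88.8°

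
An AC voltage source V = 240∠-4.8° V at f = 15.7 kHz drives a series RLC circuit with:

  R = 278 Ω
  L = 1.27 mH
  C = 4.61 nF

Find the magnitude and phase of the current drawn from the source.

Step 1 — Angular frequency: ω = 2π·f = 2π·1.57e+04 = 9.865e+04 rad/s.
Step 2 — Component impedances:
  R: Z = R = 278 Ω
  L: Z = jωL = j·9.865e+04·0.00127 = 0 + j125.3 Ω
  C: Z = 1/(jωC) = -j/(ω·C) = 0 - j2199 Ω
Step 3 — Series combination: Z_total = R + L + C = 278 - j2074 Ω = 2092∠-82.4° Ω.
Step 4 — Source phasor: V = 240∠-4.8° V = 239.2 - j20.08 V.
Step 5 — Ohm's law: I = V / Z_total = (239.2 - j20.08) / (278 - j2074) = 0.0247 + j0.112 A.
Step 6 — Convert to polar: |I| = 0.1147 A, ∠I = 77.6°.

I = 0.1147∠77.6° A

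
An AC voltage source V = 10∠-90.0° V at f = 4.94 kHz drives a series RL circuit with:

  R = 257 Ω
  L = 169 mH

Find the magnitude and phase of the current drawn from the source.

Step 1 — Angular frequency: ω = 2π·f = 2π·4940 = 3.104e+04 rad/s.
Step 2 — Component impedances:
  R: Z = R = 257 Ω
  L: Z = jωL = j·3.104e+04·0.169 = 0 + j5246 Ω
Step 3 — Series combination: Z_total = R + L = 257 + j5246 Ω = 5252∠87.2° Ω.
Step 4 — Source phasor: V = 10∠-90.0° V = 0 - j10 V.
Step 5 — Ohm's law: I = V / Z_total = (0 - j10) / (257 + j5246) = -0.001902 - j9.318e-05 A.
Step 6 — Convert to polar: |I| = 0.001904 A, ∠I = -177.2°.

I = 0.001904∠-177.2° A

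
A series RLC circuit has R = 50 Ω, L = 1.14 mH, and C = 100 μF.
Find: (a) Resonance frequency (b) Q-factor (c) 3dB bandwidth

Step 1 — Resonance condition Im(Z)=0 gives ω₀ = 1/√(LC).
Step 2 — ω₀ = 1/√(0.00114·0.0001) = 2962 rad/s.
Step 3 — f₀ = ω₀/(2π) = 471.4 Hz.
Step 4 — Series Q: Q = ω₀L/R = 2962·0.00114/50 = 0.06753.
Step 5 — 3dB bandwidth: Δω = ω₀/Q = 4.386e+04 rad/s; BW = Δω/(2π) = 6980 Hz.

(a) f₀ = 471.4 Hz  (b) Q = 0.06753  (c) BW = 6980 Hz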